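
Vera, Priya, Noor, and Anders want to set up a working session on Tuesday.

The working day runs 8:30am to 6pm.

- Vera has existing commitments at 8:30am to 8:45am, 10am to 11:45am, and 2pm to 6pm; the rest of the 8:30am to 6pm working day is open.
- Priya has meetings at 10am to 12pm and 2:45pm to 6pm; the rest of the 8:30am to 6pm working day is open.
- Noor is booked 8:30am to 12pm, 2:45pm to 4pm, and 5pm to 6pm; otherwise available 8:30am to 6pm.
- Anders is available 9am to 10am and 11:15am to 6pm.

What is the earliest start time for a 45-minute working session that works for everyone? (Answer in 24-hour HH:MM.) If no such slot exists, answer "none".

Vera free within 08:30–18:00: 08:45–10:00, 11:45–14:00.
Priya free within 08:30–18:00: 08:30–10:00, 12:00–14:45.
Noor free within 08:30–18:00: 12:00–14:45, 16:00–17:00.
Vera ∩ Priya: 08:45–10:00, 12:00–14:00.
Vera ∩ Priya ∩ Noor: 12:00–14:00.
Vera ∩ Priya ∩ Noor ∩ Anders: 12:00–14:00.
Windows ≥ 45 min: 12:00–14:00.
Earliest such window starts at 12:00.

12:00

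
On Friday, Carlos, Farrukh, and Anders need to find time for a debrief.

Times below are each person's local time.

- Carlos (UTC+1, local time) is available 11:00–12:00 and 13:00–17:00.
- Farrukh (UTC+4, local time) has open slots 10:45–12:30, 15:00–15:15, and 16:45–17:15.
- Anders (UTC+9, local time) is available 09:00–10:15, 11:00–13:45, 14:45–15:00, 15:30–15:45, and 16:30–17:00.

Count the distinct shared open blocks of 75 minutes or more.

Carlos → UTC: 10:00–11:00, 12:00–16:00.
Farrukh → UTC: 06:45–08:30, 11:00–11:15, 12:45–13:15.
Anders → UTC: 00:00–01:15, 02:00–04:45, 05:45–06:00, 06:30–06:45, 07:30–08:00.
Carlos ∩ Farrukh: 12:45–13:15.
Carlos ∩ Farrukh ∩ Anders: (none).
Windows ≥ 75 min: (none).
That's 0 windows.

0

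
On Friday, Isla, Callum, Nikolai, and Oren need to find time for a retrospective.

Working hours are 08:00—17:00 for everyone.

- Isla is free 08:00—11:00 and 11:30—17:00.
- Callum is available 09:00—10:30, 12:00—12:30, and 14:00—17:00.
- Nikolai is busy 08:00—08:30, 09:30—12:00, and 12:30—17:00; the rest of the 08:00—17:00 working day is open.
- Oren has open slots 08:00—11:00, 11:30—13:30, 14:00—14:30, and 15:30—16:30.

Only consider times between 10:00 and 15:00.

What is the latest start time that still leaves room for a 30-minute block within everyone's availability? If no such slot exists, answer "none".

Nikolai free within 08:00–17:00: 08:30–09:30, 12:00–12:30.
Isla ∩ Callum: 09:00–10:30, 12:00–12:30, 14:00–17:00.
Isla ∩ Callum ∩ Nikolai: 09:00–09:30, 12:00–12:30.
Isla ∩ Callum ∩ Nikolai ∩ Oren: 09:00–09:30, 12:00–12:30.
Restricted to 10:00–15:00: 12:00–12:30.
Windows ≥ 30 min: 12:00–12:30.
Latest start in the last window 12:00–12:30 is 12:30 − 30 min = 12:00.

12:00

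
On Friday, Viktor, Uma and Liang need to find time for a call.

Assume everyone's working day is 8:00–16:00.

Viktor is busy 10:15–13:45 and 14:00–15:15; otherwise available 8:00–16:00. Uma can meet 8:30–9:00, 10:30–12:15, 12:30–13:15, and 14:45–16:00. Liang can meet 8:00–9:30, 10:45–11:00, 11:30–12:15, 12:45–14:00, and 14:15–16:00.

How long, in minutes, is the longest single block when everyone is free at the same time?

Viktor free within 08:00–16:00: 08:00–10:15, 13:45–14:00, 15:15–16:00.
Viktor ∩ Uma: 08:30–09:00, 15:15–16:00.
Viktor ∩ Uma ∩ Liang: 08:30–09:00, 15:15–16:00.
Common window lengths: 30, 45 min; longest is 45.

45 minutes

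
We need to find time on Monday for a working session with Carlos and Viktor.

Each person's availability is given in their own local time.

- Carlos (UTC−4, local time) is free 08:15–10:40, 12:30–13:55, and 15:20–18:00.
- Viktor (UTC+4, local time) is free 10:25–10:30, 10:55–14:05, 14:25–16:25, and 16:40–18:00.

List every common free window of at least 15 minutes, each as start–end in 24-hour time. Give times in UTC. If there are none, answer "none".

Carlos → UTC: 12:15–14:40, 16:30–17:55, 19:20–22:00.
Viktor → UTC: 06:25–06:30, 06:55–10:05, 10:25–12:25, 12:40–14:00.
Carlos ∩ Viktor: 12:15–12:25, 12:40–14:00.
Windows ≥ 15 min: 12:40–14:00.

12:40–14:00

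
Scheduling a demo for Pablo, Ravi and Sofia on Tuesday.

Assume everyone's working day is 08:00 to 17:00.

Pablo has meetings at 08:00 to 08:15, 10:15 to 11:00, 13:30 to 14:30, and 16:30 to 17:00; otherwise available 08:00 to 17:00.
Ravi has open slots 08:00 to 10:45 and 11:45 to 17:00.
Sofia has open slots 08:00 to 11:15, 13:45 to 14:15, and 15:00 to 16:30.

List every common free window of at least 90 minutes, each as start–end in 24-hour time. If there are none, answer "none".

08:15–10:15, 15:00–16:30

Pablo free within 08:00–17:00: 08:15–10:15, 11:00–13:30, 14:30–16:30.
Pablo ∩ Ravi: 08:15–10:15, 11:45–13:30, 14:30–16:30.
Pablo ∩ Ravi ∩ Sofia: 08:15–10:15, 15:00–16:30.
Windows ≥ 90 min: 08:15–10:15, 15:00–16:30.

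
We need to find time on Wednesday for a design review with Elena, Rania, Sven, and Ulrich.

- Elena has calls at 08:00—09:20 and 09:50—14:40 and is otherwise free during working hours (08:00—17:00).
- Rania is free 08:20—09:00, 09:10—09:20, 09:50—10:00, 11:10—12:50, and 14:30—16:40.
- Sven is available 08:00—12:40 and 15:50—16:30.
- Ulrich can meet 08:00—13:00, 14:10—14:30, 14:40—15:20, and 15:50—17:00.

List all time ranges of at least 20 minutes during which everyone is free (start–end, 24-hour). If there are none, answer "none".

Elena free within 08:00–17:00: 09:20–09:50, 14:40–17:00.
Elena ∩ Rania: 14:40–16:40.
Elena ∩ Rania ∩ Sven: 15:50–16:30.
Elena ∩ Rania ∩ Sven ∩ Ulrich: 15:50–16:30.
Windows ≥ 20 min: 15:50–16:30.

15:50–16:30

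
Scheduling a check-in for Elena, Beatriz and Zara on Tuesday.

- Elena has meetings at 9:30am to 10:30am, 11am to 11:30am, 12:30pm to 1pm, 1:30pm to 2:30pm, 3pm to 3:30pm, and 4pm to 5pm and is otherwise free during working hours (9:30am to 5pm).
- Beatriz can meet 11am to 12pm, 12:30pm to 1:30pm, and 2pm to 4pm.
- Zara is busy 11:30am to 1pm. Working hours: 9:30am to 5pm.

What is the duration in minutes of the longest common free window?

30 minutes

Elena free within 09:30–17:00: 10:30–11:00, 11:30–12:30, 13:00–13:30, 14:30–15:00, 15:30–16:00.
Zara free within 09:30–17:00: 09:30–11:30, 13:00–17:00.
Elena ∩ Beatriz: 11:30–12:00, 13:00–13:30, 14:30–15:00, 15:30–16:00.
Elena ∩ Beatriz ∩ Zara: 13:00–13:30, 14:30–15:00, 15:30–16:00.
Common window lengths: 30, 30, 30 min; longest is 30.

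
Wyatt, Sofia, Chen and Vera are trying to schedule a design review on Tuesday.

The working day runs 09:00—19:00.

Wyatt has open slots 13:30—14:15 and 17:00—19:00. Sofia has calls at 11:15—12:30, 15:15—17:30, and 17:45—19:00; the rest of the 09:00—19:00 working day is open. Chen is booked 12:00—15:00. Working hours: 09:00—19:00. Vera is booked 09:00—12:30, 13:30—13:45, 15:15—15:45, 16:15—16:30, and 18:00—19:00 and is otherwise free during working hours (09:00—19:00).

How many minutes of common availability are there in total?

Sofia free within 09:00–19:00: 09:00–11:15, 12:30–15:15, 17:30–17:45.
Chen free within 09:00–19:00: 09:00–12:00, 15:00–19:00.
Vera free within 09:00–19:00: 12:30–13:30, 13:45–15:15, 15:45–16:15, 16:30–18:00.
Wyatt ∩ Sofia: 13:30–14:15, 17:30–17:45.
Wyatt ∩ Sofia ∩ Chen: 17:30–17:45.
Wyatt ∩ Sofia ∩ Chen ∩ Vera: 17:30–17:45.
Total common minutes: 15.

15 minutes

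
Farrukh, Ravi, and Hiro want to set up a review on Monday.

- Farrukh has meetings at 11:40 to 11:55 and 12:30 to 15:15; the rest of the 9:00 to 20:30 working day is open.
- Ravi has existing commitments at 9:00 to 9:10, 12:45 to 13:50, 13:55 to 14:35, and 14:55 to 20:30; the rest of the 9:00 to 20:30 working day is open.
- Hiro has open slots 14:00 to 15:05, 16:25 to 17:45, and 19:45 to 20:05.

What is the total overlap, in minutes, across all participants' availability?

0 minutes

Farrukh free within 09:00–20:30: 09:00–11:40, 11:55–12:30, 15:15–20:30.
Ravi free within 09:00–20:30: 09:10–12:45, 13:50–13:55, 14:35–14:55.
Farrukh ∩ Ravi: 09:10–11:40, 11:55–12:30.
Farrukh ∩ Ravi ∩ Hiro: (none).
Total common minutes: 0.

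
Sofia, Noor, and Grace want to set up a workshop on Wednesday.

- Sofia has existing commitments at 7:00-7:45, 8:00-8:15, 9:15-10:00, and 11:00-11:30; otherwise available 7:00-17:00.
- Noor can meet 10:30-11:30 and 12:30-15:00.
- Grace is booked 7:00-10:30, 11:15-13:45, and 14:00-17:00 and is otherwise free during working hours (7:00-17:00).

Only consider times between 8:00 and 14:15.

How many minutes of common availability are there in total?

Sofia free within 07:00–17:00: 07:45–08:00, 08:15–09:15, 10:00–11:00, 11:30–17:00.
Grace free within 07:00–17:00: 10:30–11:15, 13:45–14:00.
Sofia ∩ Noor: 10:30–11:00, 12:30–15:00.
Sofia ∩ Noor ∩ Grace: 10:30–11:00, 13:45–14:00.
Restricted to 08:00–14:15: 10:30–11:00, 13:45–14:00.
Total common minutes: 30 + 15 = 45.

45 minutes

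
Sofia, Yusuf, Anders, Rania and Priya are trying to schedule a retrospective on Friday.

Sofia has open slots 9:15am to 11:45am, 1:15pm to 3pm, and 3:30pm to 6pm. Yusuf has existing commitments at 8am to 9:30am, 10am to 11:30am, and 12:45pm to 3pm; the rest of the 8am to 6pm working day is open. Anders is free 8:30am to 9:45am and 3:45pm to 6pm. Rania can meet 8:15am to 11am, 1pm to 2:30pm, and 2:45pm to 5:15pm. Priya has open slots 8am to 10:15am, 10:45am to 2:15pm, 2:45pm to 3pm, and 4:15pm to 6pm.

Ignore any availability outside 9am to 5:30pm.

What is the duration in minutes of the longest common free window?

60 minutes

Yusuf free within 08:00–18:00: 09:30–10:00, 11:30–12:45, 15:00–18:00.
Sofia ∩ Yusuf: 09:30–10:00, 11:30–11:45, 15:30–18:00.
Sofia ∩ Yusuf ∩ Anders: 09:30–09:45, 15:45–18:00.
Sofia ∩ Yusuf ∩ Anders ∩ Rania: 09:30–09:45, 15:45–17:15.
Sofia ∩ Yusuf ∩ Anders ∩ Rania ∩ Priya: 09:30–09:45, 16:15–17:15.
Restricted to 09:00–17:30: 09:30–09:45, 16:15–17:15.
Common window lengths: 15, 60 min; longest is 60.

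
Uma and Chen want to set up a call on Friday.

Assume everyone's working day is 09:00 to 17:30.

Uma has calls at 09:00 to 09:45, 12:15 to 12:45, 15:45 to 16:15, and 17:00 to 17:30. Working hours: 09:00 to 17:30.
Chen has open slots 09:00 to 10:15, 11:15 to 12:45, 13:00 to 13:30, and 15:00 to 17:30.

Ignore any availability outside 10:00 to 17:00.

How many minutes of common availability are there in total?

Uma free within 09:00–17:30: 09:45–12:15, 12:45–15:45, 16:15–17:00.
Uma ∩ Chen: 09:45–10:15, 11:15–12:15, 13:00–13:30, 15:00–15:45, 16:15–17:00.
Restricted to 10:00–17:00: 10:00–10:15, 11:15–12:15, 13:00–13:30, 15:00–15:45, 16:15–17:00.
Total common minutes: 15 + 60 + 30 + 45 + 45 = 195.

195 minutes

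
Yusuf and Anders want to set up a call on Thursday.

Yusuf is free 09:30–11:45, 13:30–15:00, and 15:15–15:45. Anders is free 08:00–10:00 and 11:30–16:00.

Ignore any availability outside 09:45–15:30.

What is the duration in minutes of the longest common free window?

Yusuf ∩ Anders: 09:30–10:00, 11:30–11:45, 13:30–15:00, 15:15–15:45.
Restricted to 09:45–15:30: 09:45–10:00, 11:30–11:45, 13:30–15:00, 15:15–15:30.
Common window lengths: 15, 15, 90, 15 min; longest is 90.

90 minutes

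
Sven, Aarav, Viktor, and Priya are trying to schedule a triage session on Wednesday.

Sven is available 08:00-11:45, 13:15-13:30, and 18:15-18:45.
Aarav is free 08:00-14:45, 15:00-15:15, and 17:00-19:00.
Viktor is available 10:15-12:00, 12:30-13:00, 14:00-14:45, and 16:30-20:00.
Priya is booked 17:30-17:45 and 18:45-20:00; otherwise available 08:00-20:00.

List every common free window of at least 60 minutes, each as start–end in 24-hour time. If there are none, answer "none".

Priya free within 08:00–20:00: 08:00–17:30, 17:45–18:45.
Sven ∩ Aarav: 08:00–11:45, 13:15–13:30, 18:15–18:45.
Sven ∩ Aarav ∩ Viktor: 10:15–11:45, 18:15–18:45.
Sven ∩ Aarav ∩ Viktor ∩ Priya: 10:15–11:45, 18:15–18:45.
Windows ≥ 60 min: 10:15–11:45.

10:15–11:45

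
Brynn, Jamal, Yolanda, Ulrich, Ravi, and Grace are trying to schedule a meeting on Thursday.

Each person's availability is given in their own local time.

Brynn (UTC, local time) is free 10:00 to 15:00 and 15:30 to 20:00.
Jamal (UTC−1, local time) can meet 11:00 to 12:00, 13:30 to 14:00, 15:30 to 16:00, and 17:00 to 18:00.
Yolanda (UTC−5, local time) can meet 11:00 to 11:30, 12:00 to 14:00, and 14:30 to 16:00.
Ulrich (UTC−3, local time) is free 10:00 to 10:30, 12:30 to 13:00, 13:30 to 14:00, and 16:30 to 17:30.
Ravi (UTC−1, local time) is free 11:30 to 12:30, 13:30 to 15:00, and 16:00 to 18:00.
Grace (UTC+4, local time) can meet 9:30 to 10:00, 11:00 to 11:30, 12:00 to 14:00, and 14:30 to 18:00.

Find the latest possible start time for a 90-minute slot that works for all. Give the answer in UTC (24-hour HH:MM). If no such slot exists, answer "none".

none

Brynn → UTC: 10:00–15:00, 15:30–20:00.
Jamal → UTC: 12:00–13:00, 14:30–15:00, 16:30–17:00, 18:00–19:00.
Yolanda → UTC: 16:00–16:30, 17:00–19:00, 19:30–21:00.
Ulrich → UTC: 13:00–13:30, 15:30–16:00, 16:30–17:00, 19:30–20:30.
Ravi → UTC: 12:30–13:30, 14:30–16:00, 17:00–19:00.
Grace → UTC: 05:30–06:00, 07:00–07:30, 08:00–10:00, 10:30–14:00.
Brynn ∩ Jamal: 12:00–13:00, 14:30–15:00, 16:30–17:00, 18:00–19:00.
Brynn ∩ Jamal ∩ Yolanda: 18:00–19:00.
Brynn ∩ Jamal ∩ Yolanda ∩ Ulrich: (none).
Brynn ∩ Jamal ∩ Yolanda ∩ Ulrich ∩ Ravi: (none).
Brynn ∩ Jamal ∩ Yolanda ∩ Ulrich ∩ Ravi ∩ Grace: (none).
Windows ≥ 90 min: (none).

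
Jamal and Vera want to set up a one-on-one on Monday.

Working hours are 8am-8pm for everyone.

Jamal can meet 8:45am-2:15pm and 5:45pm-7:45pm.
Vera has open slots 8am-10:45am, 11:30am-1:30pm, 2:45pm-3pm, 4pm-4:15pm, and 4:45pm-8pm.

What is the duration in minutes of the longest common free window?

120 minutes

Jamal ∩ Vera: 08:45–10:45, 11:30–13:30, 17:45–19:45.
Common window lengths: 120, 120, 120 min; longest is 120.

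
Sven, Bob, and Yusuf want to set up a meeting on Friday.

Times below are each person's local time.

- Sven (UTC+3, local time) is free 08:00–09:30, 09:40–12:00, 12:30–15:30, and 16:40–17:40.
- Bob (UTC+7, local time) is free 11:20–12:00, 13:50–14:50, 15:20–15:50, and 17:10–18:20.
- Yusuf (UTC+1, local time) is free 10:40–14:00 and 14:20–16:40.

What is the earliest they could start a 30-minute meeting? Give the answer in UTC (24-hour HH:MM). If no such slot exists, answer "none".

Sven → UTC: 05:00–06:30, 06:40–09:00, 09:30–12:30, 13:40–14:40.
Bob → UTC: 04:20–05:00, 06:50–07:50, 08:20–08:50, 10:10–11:20.
Yusuf → UTC: 09:40–13:00, 13:20–15:40.
Sven ∩ Bob: 06:50–07:50, 08:20–08:50, 10:10–11:20.
Sven ∩ Bob ∩ Yusuf: 10:10–11:20.
Windows ≥ 30 min: 10:10–11:20.
Earliest such window starts at 10:10.

10:10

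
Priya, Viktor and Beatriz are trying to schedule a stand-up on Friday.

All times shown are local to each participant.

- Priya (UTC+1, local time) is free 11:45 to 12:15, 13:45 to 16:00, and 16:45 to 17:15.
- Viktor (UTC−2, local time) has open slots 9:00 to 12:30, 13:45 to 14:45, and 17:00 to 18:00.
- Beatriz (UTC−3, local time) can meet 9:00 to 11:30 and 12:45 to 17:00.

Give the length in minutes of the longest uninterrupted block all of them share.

Priya → UTC: 10:45–11:15, 12:45–15:00, 15:45–16:15.
Viktor → UTC: 11:00–14:30, 15:45–16:45, 19:00–20:00.
Beatriz → UTC: 12:00–14:30, 15:45–20:00.
Priya ∩ Viktor: 11:00–11:15, 12:45–14:30, 15:45–16:15.
Priya ∩ Viktor ∩ Beatriz: 12:45–14:30, 15:45–16:15.
Common window lengths: 105, 30 min; longest is 105.

105 minutes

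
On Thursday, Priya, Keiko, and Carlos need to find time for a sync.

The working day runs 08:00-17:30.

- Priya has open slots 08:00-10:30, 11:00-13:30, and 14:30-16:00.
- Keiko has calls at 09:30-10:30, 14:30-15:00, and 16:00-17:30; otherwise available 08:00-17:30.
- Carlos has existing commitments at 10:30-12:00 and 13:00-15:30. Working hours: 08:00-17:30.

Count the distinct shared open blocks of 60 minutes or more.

2

Keiko free within 08:00–17:30: 08:00–09:30, 10:30–14:30, 15:00–16:00.
Carlos free within 08:00–17:30: 08:00–10:30, 12:00–13:00, 15:30–17:30.
Priya ∩ Keiko: 08:00–09:30, 11:00–13:30, 15:00–16:00.
Priya ∩ Keiko ∩ Carlos: 08:00–09:30, 12:00–13:00, 15:30–16:00.
Windows ≥ 60 min: 08:00–09:30, 12:00–13:00.
That's 2 windows.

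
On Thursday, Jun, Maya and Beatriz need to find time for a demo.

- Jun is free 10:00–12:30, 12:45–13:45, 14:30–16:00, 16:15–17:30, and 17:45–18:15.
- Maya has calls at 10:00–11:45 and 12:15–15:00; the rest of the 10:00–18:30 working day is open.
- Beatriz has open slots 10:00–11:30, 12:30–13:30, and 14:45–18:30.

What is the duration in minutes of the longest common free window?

75 minutes

Maya free within 10:00–18:30: 11:45–12:15, 15:00–18:30.
Jun ∩ Maya: 11:45–12:15, 15:00–16:00, 16:15–17:30, 17:45–18:15.
Jun ∩ Maya ∩ Beatriz: 15:00–16:00, 16:15–17:30, 17:45–18:15.
Common window lengths: 60, 75, 30 min; longest is 75.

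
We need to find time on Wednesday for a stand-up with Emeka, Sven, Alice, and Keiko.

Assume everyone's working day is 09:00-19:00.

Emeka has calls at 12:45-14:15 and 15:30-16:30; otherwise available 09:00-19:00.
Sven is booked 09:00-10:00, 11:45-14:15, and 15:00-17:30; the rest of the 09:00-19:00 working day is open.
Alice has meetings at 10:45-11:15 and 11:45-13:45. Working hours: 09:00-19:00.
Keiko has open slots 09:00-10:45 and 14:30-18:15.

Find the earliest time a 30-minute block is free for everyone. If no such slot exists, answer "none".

Emeka free within 09:00–19:00: 09:00–12:45, 14:15–15:30, 16:30–19:00.
Sven free within 09:00–19:00: 10:00–11:45, 14:15–15:00, 17:30–19:00.
Alice free within 09:00–19:00: 09:00–10:45, 11:15–11:45, 13:45–19:00.
Emeka ∩ Sven: 10:00–11:45, 14:15–15:00, 17:30–19:00.
Emeka ∩ Sven ∩ Alice: 10:00–10:45, 11:15–11:45, 14:15–15:00, 17:30–19:00.
Emeka ∩ Sven ∩ Alice ∩ Keiko: 10:00–10:45, 14:30–15:00, 17:30–18:15.
Windows ≥ 30 min: 10:00–10:45, 14:30–15:00, 17:30–18:15.
Earliest such window starts at 10:00.

10:00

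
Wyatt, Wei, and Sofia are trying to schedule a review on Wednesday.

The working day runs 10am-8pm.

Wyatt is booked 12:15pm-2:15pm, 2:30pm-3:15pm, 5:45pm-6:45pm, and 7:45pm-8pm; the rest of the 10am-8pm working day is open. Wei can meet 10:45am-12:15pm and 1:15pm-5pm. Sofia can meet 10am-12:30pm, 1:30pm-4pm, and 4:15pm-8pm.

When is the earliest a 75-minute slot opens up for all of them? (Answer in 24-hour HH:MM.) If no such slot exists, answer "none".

Wyatt free within 10:00–20:00: 10:00–12:15, 14:15–14:30, 15:15–17:45, 18:45–19:45.
Wyatt ∩ Wei: 10:45–12:15, 14:15–14:30, 15:15–17:00.
Wyatt ∩ Wei ∩ Sofia: 10:45–12:15, 14:15–14:30, 15:15–16:00, 16:15–17:00.
Windows ≥ 75 min: 10:45–12:15.
Earliest such window starts at 10:45.

10:45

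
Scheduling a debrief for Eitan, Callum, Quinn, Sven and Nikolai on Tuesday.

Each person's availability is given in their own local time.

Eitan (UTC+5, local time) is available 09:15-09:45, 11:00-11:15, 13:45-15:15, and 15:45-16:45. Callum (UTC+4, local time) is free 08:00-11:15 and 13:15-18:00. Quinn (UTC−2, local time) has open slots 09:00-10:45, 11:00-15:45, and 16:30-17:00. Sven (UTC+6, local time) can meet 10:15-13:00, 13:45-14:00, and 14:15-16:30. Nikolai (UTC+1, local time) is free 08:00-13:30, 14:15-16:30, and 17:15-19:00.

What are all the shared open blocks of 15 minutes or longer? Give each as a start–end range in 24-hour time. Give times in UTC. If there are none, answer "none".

Eitan → UTC: 04:15–04:45, 06:00–06:15, 08:45–10:15, 10:45–11:45.
Callum → UTC: 04:00–07:15, 09:15–14:00.
Quinn → UTC: 11:00–12:45, 13:00–17:45, 18:30–19:00.
Sven → UTC: 04:15–07:00, 07:45–08:00, 08:15–10:30.
Nikolai → UTC: 07:00–12:30, 13:15–15:30, 16:15–18:00.
Eitan ∩ Callum: 04:15–04:45, 06:00–06:15, 09:15–10:15, 10:45–11:45.
Eitan ∩ Callum ∩ Quinn: 11:00–11:45.
Eitan ∩ Callum ∩ Quinn ∩ Sven: (none).
Eitan ∩ Callum ∩ Quinn ∩ Sven ∩ Nikolai: (none).
Windows ≥ 15 min: (none).

none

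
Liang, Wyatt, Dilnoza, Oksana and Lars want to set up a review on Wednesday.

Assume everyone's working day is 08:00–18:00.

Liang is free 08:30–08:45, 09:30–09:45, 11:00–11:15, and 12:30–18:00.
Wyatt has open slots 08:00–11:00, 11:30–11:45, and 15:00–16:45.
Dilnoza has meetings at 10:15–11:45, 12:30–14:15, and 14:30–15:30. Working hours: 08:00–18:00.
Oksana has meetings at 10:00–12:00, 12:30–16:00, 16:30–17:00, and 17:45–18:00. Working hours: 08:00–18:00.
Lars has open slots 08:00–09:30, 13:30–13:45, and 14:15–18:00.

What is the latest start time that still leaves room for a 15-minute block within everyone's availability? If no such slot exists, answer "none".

16:15

Dilnoza free within 08:00–18:00: 08:00–10:15, 11:45–12:30, 14:15–14:30, 15:30–18:00.
Oksana free within 08:00–18:00: 08:00–10:00, 12:00–12:30, 16:00–16:30, 17:00–17:45.
Liang ∩ Wyatt: 08:30–08:45, 09:30–09:45, 15:00–16:45.
Liang ∩ Wyatt ∩ Dilnoza: 08:30–08:45, 09:30–09:45, 15:30–16:45.
Liang ∩ Wyatt ∩ Dilnoza ∩ Oksana: 08:30–08:45, 09:30–09:45, 16:00–16:30.
Liang ∩ Wyatt ∩ Dilnoza ∩ Oksana ∩ Lars: 08:30–08:45, 16:00–16:30.
Windows ≥ 15 min: 08:30–08:45, 16:00–16:30.
Latest start in the last window 16:00–16:30 is 16:30 − 15 min = 16:15.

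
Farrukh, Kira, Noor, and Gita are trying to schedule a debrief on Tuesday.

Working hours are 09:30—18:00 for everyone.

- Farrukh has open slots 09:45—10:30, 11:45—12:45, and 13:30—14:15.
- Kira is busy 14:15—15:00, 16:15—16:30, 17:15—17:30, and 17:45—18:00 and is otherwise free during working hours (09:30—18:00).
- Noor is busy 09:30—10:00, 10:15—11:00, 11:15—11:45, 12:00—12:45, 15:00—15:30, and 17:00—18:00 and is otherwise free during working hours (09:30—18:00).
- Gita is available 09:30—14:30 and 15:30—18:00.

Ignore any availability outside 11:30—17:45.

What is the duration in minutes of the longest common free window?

45 minutes

Kira free within 09:30–18:00: 09:30–14:15, 15:00–16:15, 16:30–17:15, 17:30–17:45.
Noor free within 09:30–18:00: 10:00–10:15, 11:00–11:15, 11:45–12:00, 12:45–15:00, 15:30–17:00.
Farrukh ∩ Kira: 09:45–10:30, 11:45–12:45, 13:30–14:15.
Farrukh ∩ Kira ∩ Noor: 10:00–10:15, 11:45–12:00, 13:30–14:15.
Farrukh ∩ Kira ∩ Noor ∩ Gita: 10:00–10:15, 11:45–12:00, 13:30–14:15.
Restricted to 11:30–17:45: 11:45–12:00, 13:30–14:15.
Common window lengths: 15, 45 min; longest is 45.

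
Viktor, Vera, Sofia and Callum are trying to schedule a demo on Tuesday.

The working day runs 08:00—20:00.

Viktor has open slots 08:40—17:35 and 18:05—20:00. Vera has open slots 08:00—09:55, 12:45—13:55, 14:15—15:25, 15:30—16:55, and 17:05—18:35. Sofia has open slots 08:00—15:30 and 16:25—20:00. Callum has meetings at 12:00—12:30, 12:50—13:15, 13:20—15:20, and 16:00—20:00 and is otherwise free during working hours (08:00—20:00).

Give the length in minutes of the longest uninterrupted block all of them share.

Callum free within 08:00–20:00: 08:00–12:00, 12:30–12:50, 13:15–13:20, 15:20–16:00.
Viktor ∩ Vera: 08:40–09:55, 12:45–13:55, 14:15–15:25, 15:30–16:55, 17:05–17:35, 18:05–18:35.
Viktor ∩ Vera ∩ Sofia: 08:40–09:55, 12:45–13:55, 14:15–15:25, 16:25–16:55, 17:05–17:35, 18:05–18:35.
Viktor ∩ Vera ∩ Sofia ∩ Callum: 08:40–09:55, 12:45–12:50, 13:15–13:20, 15:20–15:25.
Common window lengths: 75, 5, 5, 5 min; longest is 75.

75 minutes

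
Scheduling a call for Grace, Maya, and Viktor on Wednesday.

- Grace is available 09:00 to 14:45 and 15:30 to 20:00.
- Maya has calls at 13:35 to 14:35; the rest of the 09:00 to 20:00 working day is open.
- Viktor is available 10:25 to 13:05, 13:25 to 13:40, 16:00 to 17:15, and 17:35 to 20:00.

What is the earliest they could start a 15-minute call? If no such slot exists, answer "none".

Maya free within 09:00–20:00: 09:00–13:35, 14:35–20:00.
Grace ∩ Maya: 09:00–13:35, 14:35–14:45, 15:30–20:00.
Grace ∩ Maya ∩ Viktor: 10:25–13:05, 13:25–13:35, 16:00–17:15, 17:35–20:00.
Windows ≥ 15 min: 10:25–13:05, 16:00–17:15, 17:35–20:00.
Earliest such window starts at 10:25.

10:25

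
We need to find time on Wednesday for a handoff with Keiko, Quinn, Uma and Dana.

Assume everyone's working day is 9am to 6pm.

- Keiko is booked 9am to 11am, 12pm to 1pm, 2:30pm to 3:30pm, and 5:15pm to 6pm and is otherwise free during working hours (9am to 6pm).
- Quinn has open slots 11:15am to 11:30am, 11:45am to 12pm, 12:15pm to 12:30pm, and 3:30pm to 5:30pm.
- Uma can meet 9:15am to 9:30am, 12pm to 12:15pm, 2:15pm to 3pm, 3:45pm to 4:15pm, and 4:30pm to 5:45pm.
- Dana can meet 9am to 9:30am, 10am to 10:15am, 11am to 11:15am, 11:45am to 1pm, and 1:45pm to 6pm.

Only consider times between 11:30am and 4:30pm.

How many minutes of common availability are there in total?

Keiko free within 09:00–18:00: 11:00–12:00, 13:00–14:30, 15:30–17:15.
Keiko ∩ Quinn: 11:15–11:30, 11:45–12:00, 15:30–17:15.
Keiko ∩ Quinn ∩ Uma: 15:45–16:15, 16:30–17:15.
Keiko ∩ Quinn ∩ Uma ∩ Dana: 15:45–16:15, 16:30–17:15.
Restricted to 11:30–16:30: 15:45–16:15.
Total common minutes: 30.

30 minutes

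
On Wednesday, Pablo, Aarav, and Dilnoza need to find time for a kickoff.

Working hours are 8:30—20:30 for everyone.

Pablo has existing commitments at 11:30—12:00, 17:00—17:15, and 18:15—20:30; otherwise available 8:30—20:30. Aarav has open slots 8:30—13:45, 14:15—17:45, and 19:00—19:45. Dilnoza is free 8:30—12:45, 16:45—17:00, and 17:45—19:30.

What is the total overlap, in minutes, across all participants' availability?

240 minutes

Pablo free within 08:30–20:30: 08:30–11:30, 12:00–17:00, 17:15–18:15.
Pablo ∩ Aarav: 08:30–11:30, 12:00–13:45, 14:15–17:00, 17:15–17:45.
Pablo ∩ Aarav ∩ Dilnoza: 08:30–11:30, 12:00–12:45, 16:45–17:00.
Total common minutes: 180 + 45 + 15 = 240.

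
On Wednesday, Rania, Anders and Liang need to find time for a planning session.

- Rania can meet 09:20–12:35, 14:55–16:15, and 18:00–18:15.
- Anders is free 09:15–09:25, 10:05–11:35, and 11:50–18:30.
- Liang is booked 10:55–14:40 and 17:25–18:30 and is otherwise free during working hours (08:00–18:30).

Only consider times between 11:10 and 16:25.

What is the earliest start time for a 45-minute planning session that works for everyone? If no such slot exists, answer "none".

Liang free within 08:00–18:30: 08:00–10:55, 14:40–17:25.
Rania ∩ Anders: 09:20–09:25, 10:05–11:35, 11:50–12:35, 14:55–16:15, 18:00–18:15.
Rania ∩ Anders ∩ Liang: 09:20–09:25, 10:05–10:55, 14:55–16:15.
Restricted to 11:10–16:25: 14:55–16:15.
Windows ≥ 45 min: 14:55–16:15.
Earliest such window starts at 14:55.

14:55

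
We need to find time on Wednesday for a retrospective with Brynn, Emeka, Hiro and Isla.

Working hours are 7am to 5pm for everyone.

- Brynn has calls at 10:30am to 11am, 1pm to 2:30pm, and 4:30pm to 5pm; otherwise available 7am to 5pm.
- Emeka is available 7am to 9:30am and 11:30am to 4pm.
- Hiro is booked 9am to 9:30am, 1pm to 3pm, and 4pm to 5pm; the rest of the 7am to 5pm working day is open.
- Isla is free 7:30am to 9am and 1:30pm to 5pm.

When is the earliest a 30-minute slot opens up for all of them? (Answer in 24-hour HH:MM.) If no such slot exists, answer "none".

Brynn free within 07:00–17:00: 07:00–10:30, 11:00–13:00, 14:30–16:30.
Hiro free within 07:00–17:00: 07:00–09:00, 09:30–13:00, 15:00–16:00.
Brynn ∩ Emeka: 07:00–09:30, 11:30–13:00, 14:30–16:00.
Brynn ∩ Emeka ∩ Hiro: 07:00–09:00, 11:30–13:00, 15:00–16:00.
Brynn ∩ Emeka ∩ Hiro ∩ Isla: 07:30–09:00, 15:00–16:00.
Windows ≥ 30 min: 07:30–09:00, 15:00–16:00.
Earliest such window starts at 07:30.

07:30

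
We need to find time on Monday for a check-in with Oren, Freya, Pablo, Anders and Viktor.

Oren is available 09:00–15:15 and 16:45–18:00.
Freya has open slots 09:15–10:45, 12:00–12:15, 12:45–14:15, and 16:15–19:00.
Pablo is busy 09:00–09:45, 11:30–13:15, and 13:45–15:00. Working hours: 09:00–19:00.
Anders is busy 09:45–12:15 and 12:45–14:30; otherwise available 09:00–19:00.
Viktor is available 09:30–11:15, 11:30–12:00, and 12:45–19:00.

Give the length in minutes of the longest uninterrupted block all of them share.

Pablo free within 09:00–19:00: 09:45–11:30, 13:15–13:45, 15:00–19:00.
Anders free within 09:00–19:00: 09:00–09:45, 12:15–12:45, 14:30–19:00.
Oren ∩ Freya: 09:15–10:45, 12:00–12:15, 12:45–14:15, 16:45–18:00.
Oren ∩ Freya ∩ Pablo: 09:45–10:45, 13:15–13:45, 16:45–18:00.
Oren ∩ Freya ∩ Pablo ∩ Anders: 16:45–18:00.
Oren ∩ Freya ∩ Pablo ∩ Anders ∩ Viktor: 16:45–18:00.
Single common window of 75 minutes.

75 minutes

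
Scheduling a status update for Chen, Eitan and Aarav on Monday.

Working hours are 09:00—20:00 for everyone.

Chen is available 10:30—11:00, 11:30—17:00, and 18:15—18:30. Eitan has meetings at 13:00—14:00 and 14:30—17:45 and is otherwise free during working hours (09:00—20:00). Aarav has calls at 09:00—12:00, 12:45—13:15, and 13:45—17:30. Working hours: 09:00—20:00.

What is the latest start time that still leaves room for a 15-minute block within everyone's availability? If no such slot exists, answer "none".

18:15

Eitan free within 09:00–20:00: 09:00–13:00, 14:00–14:30, 17:45–20:00.
Aarav free within 09:00–20:00: 12:00–12:45, 13:15–13:45, 17:30–20:00.
Chen ∩ Eitan: 10:30–11:00, 11:30–13:00, 14:00–14:30, 18:15–18:30.
Chen ∩ Eitan ∩ Aarav: 12:00–12:45, 18:15–18:30.
Windows ≥ 15 min: 12:00–12:45, 18:15–18:30.
Latest start in the last window 18:15–18:30 is 18:30 − 15 min = 18:15.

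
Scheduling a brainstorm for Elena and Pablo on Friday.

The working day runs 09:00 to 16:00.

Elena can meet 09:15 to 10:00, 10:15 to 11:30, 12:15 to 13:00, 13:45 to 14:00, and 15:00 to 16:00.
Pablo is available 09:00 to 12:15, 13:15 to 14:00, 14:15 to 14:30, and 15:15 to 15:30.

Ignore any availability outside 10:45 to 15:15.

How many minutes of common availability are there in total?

Elena ∩ Pablo: 09:15–10:00, 10:15–11:30, 13:45–14:00, 15:15–15:30.
Restricted to 10:45–15:15: 10:45–11:30, 13:45–14:00.
Total common minutes: 45 + 15 = 60.

60 minutes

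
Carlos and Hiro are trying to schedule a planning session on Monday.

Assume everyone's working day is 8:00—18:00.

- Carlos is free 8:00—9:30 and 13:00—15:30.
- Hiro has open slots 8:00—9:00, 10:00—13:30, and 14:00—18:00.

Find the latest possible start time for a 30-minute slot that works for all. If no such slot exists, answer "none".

Carlos ∩ Hiro: 08:00–09:00, 13:00–13:30, 14:00–15:30.
Windows ≥ 30 min: 08:00–09:00, 13:00–13:30, 14:00–15:30.
Latest start in the last window 14:00–15:30 is 15:30 − 30 min = 15:00.

15:00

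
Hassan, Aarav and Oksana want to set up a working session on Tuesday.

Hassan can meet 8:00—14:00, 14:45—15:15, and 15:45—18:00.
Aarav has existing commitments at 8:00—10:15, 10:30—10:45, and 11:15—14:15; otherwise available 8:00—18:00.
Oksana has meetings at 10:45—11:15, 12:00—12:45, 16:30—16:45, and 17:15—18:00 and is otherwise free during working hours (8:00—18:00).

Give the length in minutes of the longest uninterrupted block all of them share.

Aarav free within 08:00–18:00: 10:15–10:30, 10:45–11:15, 14:15–18:00.
Oksana free within 08:00–18:00: 08:00–10:45, 11:15–12:00, 12:45–16:30, 16:45–17:15.
Hassan ∩ Aarav: 10:15–10:30, 10:45–11:15, 14:45–15:15, 15:45–18:00.
Hassan ∩ Aarav ∩ Oksana: 10:15–10:30, 14:45–15:15, 15:45–16:30, 16:45–17:15.
Common window lengths: 15, 30, 45, 30 min; longest is 45.

45 minutes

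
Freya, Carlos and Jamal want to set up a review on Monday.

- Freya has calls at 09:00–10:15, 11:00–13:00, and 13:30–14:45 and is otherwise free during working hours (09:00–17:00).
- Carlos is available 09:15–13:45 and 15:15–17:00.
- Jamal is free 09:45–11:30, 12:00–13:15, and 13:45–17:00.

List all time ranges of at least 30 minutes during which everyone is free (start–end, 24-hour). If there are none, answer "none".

Freya free within 09:00–17:00: 10:15–11:00, 13:00–13:30, 14:45–17:00.
Freya ∩ Carlos: 10:15–11:00, 13:00–13:30, 15:15–17:00.
Freya ∩ Carlos ∩ Jamal: 10:15–11:00, 13:00–13:15, 15:15–17:00.
Windows ≥ 30 min: 10:15–11:00, 15:15–17:00.

10:15–11:00, 15:15–17:00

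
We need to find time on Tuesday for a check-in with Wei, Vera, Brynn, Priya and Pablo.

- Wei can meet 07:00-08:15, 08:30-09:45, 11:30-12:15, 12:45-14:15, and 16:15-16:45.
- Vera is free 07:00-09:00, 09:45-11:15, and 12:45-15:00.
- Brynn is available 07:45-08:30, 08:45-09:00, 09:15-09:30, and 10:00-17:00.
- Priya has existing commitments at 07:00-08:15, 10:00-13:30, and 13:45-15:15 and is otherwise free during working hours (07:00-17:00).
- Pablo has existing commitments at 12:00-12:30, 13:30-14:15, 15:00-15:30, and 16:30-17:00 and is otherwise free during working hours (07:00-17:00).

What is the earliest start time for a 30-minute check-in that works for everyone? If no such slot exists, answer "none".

none

Priya free within 07:00–17:00: 08:15–10:00, 13:30–13:45, 15:15–17:00.
Pablo free within 07:00–17:00: 07:00–12:00, 12:30–13:30, 14:15–15:00, 15:30–16:30.
Wei ∩ Vera: 07:00–08:15, 08:30–09:00, 12:45–14:15.
Wei ∩ Vera ∩ Brynn: 07:45–08:15, 08:45–09:00, 12:45–14:15.
Wei ∩ Vera ∩ Brynn ∩ Priya: 08:45–09:00, 13:30–13:45.
Wei ∩ Vera ∩ Brynn ∩ Priya ∩ Pablo: 08:45–09:00.
Windows ≥ 30 min: (none).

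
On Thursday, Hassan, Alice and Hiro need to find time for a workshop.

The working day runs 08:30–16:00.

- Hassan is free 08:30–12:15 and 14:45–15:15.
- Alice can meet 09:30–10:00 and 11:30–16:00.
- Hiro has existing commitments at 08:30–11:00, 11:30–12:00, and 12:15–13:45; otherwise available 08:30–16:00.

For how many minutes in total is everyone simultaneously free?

Hiro free within 08:30–16:00: 11:00–11:30, 12:00–12:15, 13:45–16:00.
Hassan ∩ Alice: 09:30–10:00, 11:30–12:15, 14:45–15:15.
Hassan ∩ Alice ∩ Hiro: 12:00–12:15, 14:45–15:15.
Total common minutes: 15 + 30 = 45.

45 minutes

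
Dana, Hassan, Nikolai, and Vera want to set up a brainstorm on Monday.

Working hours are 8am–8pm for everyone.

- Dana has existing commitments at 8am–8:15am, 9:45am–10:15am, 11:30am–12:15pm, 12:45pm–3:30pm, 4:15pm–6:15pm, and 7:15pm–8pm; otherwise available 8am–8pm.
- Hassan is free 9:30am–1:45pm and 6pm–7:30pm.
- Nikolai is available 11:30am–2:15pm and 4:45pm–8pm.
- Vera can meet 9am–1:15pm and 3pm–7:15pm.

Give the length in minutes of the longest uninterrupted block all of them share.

60 minutes

Dana free within 08:00–20:00: 08:15–09:45, 10:15–11:30, 12:15–12:45, 15:30–16:15, 18:15–19:15.
Dana ∩ Hassan: 09:30–09:45, 10:15–11:30, 12:15–12:45, 18:15–19:15.
Dana ∩ Hassan ∩ Nikolai: 12:15–12:45, 18:15–19:15.
Dana ∩ Hassan ∩ Nikolai ∩ Vera: 12:15–12:45, 18:15–19:15.
Common window lengths: 30, 60 min; longest is 60.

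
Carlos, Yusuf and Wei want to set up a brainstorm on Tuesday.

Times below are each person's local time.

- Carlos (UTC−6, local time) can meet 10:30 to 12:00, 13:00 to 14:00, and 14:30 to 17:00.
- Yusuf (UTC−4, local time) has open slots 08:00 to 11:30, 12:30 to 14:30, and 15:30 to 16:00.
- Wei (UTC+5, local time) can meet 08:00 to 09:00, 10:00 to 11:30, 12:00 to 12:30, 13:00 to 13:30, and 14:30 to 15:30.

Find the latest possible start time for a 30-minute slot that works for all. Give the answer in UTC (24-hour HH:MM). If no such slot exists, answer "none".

none

Carlos → UTC: 16:30–18:00, 19:00–20:00, 20:30–23:00.
Yusuf → UTC: 12:00–15:30, 16:30–18:30, 19:30–20:00.
Wei → UTC: 03:00–04:00, 05:00–06:30, 07:00–07:30, 08:00–08:30, 09:30–10:30.
Carlos ∩ Yusuf: 16:30–18:00, 19:30–20:00.
Carlos ∩ Yusuf ∩ Wei: (none).
Windows ≥ 30 min: (none).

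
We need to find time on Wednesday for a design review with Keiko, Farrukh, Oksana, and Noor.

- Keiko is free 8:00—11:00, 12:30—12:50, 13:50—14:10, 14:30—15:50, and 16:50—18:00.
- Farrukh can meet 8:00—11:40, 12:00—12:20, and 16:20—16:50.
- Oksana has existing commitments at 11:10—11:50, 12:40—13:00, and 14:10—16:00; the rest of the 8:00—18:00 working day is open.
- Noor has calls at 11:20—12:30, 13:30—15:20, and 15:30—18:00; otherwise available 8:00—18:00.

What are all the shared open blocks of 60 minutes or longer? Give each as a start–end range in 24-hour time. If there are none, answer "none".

08:00–11:00

Oksana free within 08:00–18:00: 08:00–11:10, 11:50–12:40, 13:00–14:10, 16:00–18:00.
Noor free within 08:00–18:00: 08:00–11:20, 12:30–13:30, 15:20–15:30.
Keiko ∩ Farrukh: 08:00–11:00.
Keiko ∩ Farrukh ∩ Oksana: 08:00–11:00.
Keiko ∩ Farrukh ∩ Oksana ∩ Noor: 08:00–11:00.
Windows ≥ 60 min: 08:00–11:00.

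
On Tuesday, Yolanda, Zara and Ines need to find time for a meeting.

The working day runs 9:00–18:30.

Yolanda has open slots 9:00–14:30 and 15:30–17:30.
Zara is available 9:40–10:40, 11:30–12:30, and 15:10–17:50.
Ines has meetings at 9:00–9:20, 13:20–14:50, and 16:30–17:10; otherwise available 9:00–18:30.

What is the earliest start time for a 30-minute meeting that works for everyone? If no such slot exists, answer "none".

Ines free within 09:00–18:30: 09:20–13:20, 14:50–16:30, 17:10–18:30.
Yolanda ∩ Zara: 09:40–10:40, 11:30–12:30, 15:30–17:30.
Yolanda ∩ Zara ∩ Ines: 09:40–10:40, 11:30–12:30, 15:30–16:30, 17:10–17:30.
Windows ≥ 30 min: 09:40–10:40, 11:30–12:30, 15:30–16:30.
Earliest such window starts at 09:40.

09:40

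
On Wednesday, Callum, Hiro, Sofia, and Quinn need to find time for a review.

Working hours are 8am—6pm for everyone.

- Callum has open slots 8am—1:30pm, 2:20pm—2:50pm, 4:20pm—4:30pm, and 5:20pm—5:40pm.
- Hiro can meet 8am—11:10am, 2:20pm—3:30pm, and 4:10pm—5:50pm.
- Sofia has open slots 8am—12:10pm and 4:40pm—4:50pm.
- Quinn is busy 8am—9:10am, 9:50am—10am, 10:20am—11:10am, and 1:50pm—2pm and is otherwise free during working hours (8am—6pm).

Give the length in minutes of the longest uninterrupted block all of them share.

Quinn free within 08:00–18:00: 09:10–09:50, 10:00–10:20, 11:10–13:50, 14:00–18:00.
Callum ∩ Hiro: 08:00–11:10, 14:20–14:50, 16:20–16:30, 17:20–17:40.
Callum ∩ Hiro ∩ Sofia: 08:00–11:10.
Callum ∩ Hiro ∩ Sofia ∩ Quinn: 09:10–09:50, 10:00–10:20.
Common window lengths: 40, 20 min; longest is 40.

40 minutes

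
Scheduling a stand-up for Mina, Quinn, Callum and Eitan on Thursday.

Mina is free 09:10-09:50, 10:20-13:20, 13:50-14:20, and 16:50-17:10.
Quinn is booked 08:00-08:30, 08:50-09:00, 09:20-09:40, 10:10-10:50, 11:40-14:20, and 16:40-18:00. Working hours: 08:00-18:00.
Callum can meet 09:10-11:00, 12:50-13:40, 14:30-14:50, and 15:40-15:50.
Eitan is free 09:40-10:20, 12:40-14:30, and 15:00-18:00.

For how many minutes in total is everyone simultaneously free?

10 minutes

Quinn free within 08:00–18:00: 08:30–08:50, 09:00–09:20, 09:40–10:10, 10:50–11:40, 14:20–16:40.
Mina ∩ Quinn: 09:10–09:20, 09:40–09:50, 10:50–11:40.
Mina ∩ Quinn ∩ Callum: 09:10–09:20, 09:40–09:50, 10:50–11:00.
Mina ∩ Quinn ∩ Callum ∩ Eitan: 09:40–09:50.
Total common minutes: 10.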